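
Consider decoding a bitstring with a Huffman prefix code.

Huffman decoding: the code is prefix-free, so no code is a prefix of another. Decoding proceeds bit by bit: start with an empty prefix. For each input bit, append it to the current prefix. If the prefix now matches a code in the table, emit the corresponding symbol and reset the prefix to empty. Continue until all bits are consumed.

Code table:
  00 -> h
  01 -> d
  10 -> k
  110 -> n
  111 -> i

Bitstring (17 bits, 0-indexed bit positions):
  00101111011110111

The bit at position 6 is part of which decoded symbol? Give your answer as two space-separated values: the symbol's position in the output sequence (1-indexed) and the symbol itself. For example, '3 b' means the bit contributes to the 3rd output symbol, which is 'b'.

Bit 0: prefix='0' (no match yet)
Bit 1: prefix='00' -> emit 'h', reset
Bit 2: prefix='1' (no match yet)
Bit 3: prefix='10' -> emit 'k', reset
Bit 4: prefix='1' (no match yet)
Bit 5: prefix='11' (no match yet)
Bit 6: prefix='111' -> emit 'i', reset
Bit 7: prefix='1' (no match yet)
Bit 8: prefix='10' -> emit 'k', reset
Bit 9: prefix='1' (no match yet)
Bit 10: prefix='11' (no match yet)

Answer: 3 i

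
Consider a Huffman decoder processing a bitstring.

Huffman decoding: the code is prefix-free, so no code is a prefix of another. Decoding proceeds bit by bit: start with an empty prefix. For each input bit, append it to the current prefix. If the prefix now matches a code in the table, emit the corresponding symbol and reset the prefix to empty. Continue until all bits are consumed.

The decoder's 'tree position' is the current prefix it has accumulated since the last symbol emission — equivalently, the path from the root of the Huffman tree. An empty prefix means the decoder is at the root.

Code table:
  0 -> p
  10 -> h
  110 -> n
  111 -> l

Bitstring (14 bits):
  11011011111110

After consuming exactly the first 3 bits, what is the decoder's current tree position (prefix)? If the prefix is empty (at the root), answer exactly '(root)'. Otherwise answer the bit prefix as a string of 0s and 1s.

Answer: (root)

Derivation:
Bit 0: prefix='1' (no match yet)
Bit 1: prefix='11' (no match yet)
Bit 2: prefix='110' -> emit 'n', reset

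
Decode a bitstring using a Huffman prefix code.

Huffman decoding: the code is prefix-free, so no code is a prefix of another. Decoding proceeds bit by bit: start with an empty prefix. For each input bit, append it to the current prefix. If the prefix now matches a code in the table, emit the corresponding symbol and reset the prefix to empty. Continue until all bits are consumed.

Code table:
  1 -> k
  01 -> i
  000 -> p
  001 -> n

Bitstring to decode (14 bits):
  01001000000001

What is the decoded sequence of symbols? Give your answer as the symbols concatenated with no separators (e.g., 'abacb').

Bit 0: prefix='0' (no match yet)
Bit 1: prefix='01' -> emit 'i', reset
Bit 2: prefix='0' (no match yet)
Bit 3: prefix='00' (no match yet)
Bit 4: prefix='001' -> emit 'n', reset
Bit 5: prefix='0' (no match yet)
Bit 6: prefix='00' (no match yet)
Bit 7: prefix='000' -> emit 'p', reset
Bit 8: prefix='0' (no match yet)
Bit 9: prefix='00' (no match yet)
Bit 10: prefix='000' -> emit 'p', reset
Bit 11: prefix='0' (no match yet)
Bit 12: prefix='00' (no match yet)
Bit 13: prefix='001' -> emit 'n', reset

Answer: inppn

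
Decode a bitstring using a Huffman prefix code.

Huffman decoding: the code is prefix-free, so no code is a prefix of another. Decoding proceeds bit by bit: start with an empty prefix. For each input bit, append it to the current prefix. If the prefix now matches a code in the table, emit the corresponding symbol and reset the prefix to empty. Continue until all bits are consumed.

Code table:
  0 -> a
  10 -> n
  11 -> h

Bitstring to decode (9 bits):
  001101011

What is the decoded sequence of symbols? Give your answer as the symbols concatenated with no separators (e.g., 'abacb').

Bit 0: prefix='0' -> emit 'a', reset
Bit 1: prefix='0' -> emit 'a', reset
Bit 2: prefix='1' (no match yet)
Bit 3: prefix='11' -> emit 'h', reset
Bit 4: prefix='0' -> emit 'a', reset
Bit 5: prefix='1' (no match yet)
Bit 6: prefix='10' -> emit 'n', reset
Bit 7: prefix='1' (no match yet)
Bit 8: prefix='11' -> emit 'h', reset

Answer: aahanh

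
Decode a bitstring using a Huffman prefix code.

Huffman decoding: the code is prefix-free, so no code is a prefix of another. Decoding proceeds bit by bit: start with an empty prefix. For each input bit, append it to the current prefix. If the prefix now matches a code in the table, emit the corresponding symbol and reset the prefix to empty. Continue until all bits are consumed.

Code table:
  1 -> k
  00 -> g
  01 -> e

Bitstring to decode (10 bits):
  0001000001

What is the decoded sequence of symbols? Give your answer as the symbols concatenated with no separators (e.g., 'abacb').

Answer: gegge

Derivation:
Bit 0: prefix='0' (no match yet)
Bit 1: prefix='00' -> emit 'g', reset
Bit 2: prefix='0' (no match yet)
Bit 3: prefix='01' -> emit 'e', reset
Bit 4: prefix='0' (no match yet)
Bit 5: prefix='00' -> emit 'g', reset
Bit 6: prefix='0' (no match yet)
Bit 7: prefix='00' -> emit 'g', reset
Bit 8: prefix='0' (no match yet)
Bit 9: prefix='01' -> emit 'e', reset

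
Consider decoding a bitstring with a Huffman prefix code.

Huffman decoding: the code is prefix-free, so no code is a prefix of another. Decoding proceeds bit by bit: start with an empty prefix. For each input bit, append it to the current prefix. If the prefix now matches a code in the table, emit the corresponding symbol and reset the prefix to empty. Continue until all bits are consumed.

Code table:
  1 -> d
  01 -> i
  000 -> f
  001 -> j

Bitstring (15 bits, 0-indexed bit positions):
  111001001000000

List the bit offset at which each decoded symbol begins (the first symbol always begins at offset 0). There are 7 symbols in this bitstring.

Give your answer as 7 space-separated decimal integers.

Bit 0: prefix='1' -> emit 'd', reset
Bit 1: prefix='1' -> emit 'd', reset
Bit 2: prefix='1' -> emit 'd', reset
Bit 3: prefix='0' (no match yet)
Bit 4: prefix='00' (no match yet)
Bit 5: prefix='001' -> emit 'j', reset
Bit 6: prefix='0' (no match yet)
Bit 7: prefix='00' (no match yet)
Bit 8: prefix='001' -> emit 'j', reset
Bit 9: prefix='0' (no match yet)
Bit 10: prefix='00' (no match yet)
Bit 11: prefix='000' -> emit 'f', reset
Bit 12: prefix='0' (no match yet)
Bit 13: prefix='00' (no match yet)
Bit 14: prefix='000' -> emit 'f', reset

Answer: 0 1 2 3 6 9 12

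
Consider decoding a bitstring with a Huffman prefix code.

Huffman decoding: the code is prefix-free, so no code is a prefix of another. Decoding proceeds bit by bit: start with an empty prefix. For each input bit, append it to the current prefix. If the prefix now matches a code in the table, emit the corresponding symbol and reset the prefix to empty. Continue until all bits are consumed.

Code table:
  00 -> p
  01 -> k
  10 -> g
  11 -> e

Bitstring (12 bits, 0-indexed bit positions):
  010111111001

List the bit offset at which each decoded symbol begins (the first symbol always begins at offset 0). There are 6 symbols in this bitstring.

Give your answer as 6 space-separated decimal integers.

Bit 0: prefix='0' (no match yet)
Bit 1: prefix='01' -> emit 'k', reset
Bit 2: prefix='0' (no match yet)
Bit 3: prefix='01' -> emit 'k', reset
Bit 4: prefix='1' (no match yet)
Bit 5: prefix='11' -> emit 'e', reset
Bit 6: prefix='1' (no match yet)
Bit 7: prefix='11' -> emit 'e', reset
Bit 8: prefix='1' (no match yet)
Bit 9: prefix='10' -> emit 'g', reset
Bit 10: prefix='0' (no match yet)
Bit 11: prefix='01' -> emit 'k', reset

Answer: 0 2 4 6 8 10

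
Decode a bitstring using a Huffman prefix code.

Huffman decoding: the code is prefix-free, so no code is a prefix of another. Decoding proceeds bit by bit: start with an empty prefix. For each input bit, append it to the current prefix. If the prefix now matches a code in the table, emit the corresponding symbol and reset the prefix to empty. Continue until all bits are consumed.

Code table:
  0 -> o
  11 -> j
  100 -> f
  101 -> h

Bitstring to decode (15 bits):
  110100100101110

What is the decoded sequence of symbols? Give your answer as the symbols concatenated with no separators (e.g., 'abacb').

Answer: joffhjo

Derivation:
Bit 0: prefix='1' (no match yet)
Bit 1: prefix='11' -> emit 'j', reset
Bit 2: prefix='0' -> emit 'o', reset
Bit 3: prefix='1' (no match yet)
Bit 4: prefix='10' (no match yet)
Bit 5: prefix='100' -> emit 'f', reset
Bit 6: prefix='1' (no match yet)
Bit 7: prefix='10' (no match yet)
Bit 8: prefix='100' -> emit 'f', reset
Bit 9: prefix='1' (no match yet)
Bit 10: prefix='10' (no match yet)
Bit 11: prefix='101' -> emit 'h', reset
Bit 12: prefix='1' (no match yet)
Bit 13: prefix='11' -> emit 'j', reset
Bit 14: prefix='0' -> emit 'o', reset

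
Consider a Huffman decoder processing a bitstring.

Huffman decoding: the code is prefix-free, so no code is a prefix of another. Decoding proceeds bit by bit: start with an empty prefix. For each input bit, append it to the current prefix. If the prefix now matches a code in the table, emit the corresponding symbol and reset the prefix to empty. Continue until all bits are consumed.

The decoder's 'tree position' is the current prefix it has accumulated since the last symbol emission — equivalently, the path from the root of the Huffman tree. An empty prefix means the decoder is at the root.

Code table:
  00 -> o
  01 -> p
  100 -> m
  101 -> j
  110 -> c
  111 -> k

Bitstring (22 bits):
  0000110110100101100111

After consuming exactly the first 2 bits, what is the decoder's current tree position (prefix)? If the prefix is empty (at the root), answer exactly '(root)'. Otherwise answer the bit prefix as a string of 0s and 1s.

Bit 0: prefix='0' (no match yet)
Bit 1: prefix='00' -> emit 'o', reset

Answer: (root)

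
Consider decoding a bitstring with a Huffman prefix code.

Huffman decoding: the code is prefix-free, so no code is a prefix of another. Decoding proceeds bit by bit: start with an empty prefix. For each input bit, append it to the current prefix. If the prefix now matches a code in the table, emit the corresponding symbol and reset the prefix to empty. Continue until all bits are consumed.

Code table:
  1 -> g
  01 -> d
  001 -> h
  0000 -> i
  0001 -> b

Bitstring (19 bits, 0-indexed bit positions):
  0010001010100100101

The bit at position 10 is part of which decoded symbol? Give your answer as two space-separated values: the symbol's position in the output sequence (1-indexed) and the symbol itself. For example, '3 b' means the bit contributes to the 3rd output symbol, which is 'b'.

Bit 0: prefix='0' (no match yet)
Bit 1: prefix='00' (no match yet)
Bit 2: prefix='001' -> emit 'h', reset
Bit 3: prefix='0' (no match yet)
Bit 4: prefix='00' (no match yet)
Bit 5: prefix='000' (no match yet)
Bit 6: prefix='0001' -> emit 'b', reset
Bit 7: prefix='0' (no match yet)
Bit 8: prefix='01' -> emit 'd', reset
Bit 9: prefix='0' (no match yet)
Bit 10: prefix='01' -> emit 'd', reset
Bit 11: prefix='0' (no match yet)
Bit 12: prefix='00' (no match yet)
Bit 13: prefix='001' -> emit 'h', reset
Bit 14: prefix='0' (no match yet)

Answer: 4 d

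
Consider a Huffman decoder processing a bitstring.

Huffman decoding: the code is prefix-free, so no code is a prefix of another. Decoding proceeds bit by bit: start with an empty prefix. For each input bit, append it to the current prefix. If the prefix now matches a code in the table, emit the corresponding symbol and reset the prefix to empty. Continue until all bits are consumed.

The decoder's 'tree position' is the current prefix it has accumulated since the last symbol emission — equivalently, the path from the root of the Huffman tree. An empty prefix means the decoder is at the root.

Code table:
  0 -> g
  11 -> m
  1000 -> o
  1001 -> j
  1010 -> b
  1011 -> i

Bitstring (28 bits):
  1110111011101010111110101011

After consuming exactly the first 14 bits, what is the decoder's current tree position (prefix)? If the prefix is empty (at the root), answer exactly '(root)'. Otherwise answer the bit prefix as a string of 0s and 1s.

Answer: (root)

Derivation:
Bit 0: prefix='1' (no match yet)
Bit 1: prefix='11' -> emit 'm', reset
Bit 2: prefix='1' (no match yet)
Bit 3: prefix='10' (no match yet)
Bit 4: prefix='101' (no match yet)
Bit 5: prefix='1011' -> emit 'i', reset
Bit 6: prefix='1' (no match yet)
Bit 7: prefix='10' (no match yet)
Bit 8: prefix='101' (no match yet)
Bit 9: prefix='1011' -> emit 'i', reset
Bit 10: prefix='1' (no match yet)
Bit 11: prefix='10' (no match yet)
Bit 12: prefix='101' (no match yet)
Bit 13: prefix='1010' -> emit 'b', reset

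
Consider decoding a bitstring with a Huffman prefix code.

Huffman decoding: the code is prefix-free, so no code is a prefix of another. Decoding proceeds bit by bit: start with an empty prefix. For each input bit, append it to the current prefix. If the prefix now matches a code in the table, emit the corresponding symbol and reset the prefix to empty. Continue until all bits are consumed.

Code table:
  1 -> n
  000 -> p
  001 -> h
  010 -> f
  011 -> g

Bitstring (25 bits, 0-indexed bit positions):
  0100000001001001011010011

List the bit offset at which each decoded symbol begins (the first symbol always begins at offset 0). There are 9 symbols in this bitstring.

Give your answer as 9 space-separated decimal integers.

Answer: 0 3 6 9 10 13 16 19 22

Derivation:
Bit 0: prefix='0' (no match yet)
Bit 1: prefix='01' (no match yet)
Bit 2: prefix='010' -> emit 'f', reset
Bit 3: prefix='0' (no match yet)
Bit 4: prefix='00' (no match yet)
Bit 5: prefix='000' -> emit 'p', reset
Bit 6: prefix='0' (no match yet)
Bit 7: prefix='00' (no match yet)
Bit 8: prefix='000' -> emit 'p', reset
Bit 9: prefix='1' -> emit 'n', reset
Bit 10: prefix='0' (no match yet)
Bit 11: prefix='00' (no match yet)
Bit 12: prefix='001' -> emit 'h', reset
Bit 13: prefix='0' (no match yet)
Bit 14: prefix='00' (no match yet)
Bit 15: prefix='001' -> emit 'h', reset
Bit 16: prefix='0' (no match yet)
Bit 17: prefix='01' (no match yet)
Bit 18: prefix='011' -> emit 'g', reset
Bit 19: prefix='0' (no match yet)
Bit 20: prefix='01' (no match yet)
Bit 21: prefix='010' -> emit 'f', reset
Bit 22: prefix='0' (no match yet)
Bit 23: prefix='01' (no match yet)
Bit 24: prefix='011' -> emit 'g', reset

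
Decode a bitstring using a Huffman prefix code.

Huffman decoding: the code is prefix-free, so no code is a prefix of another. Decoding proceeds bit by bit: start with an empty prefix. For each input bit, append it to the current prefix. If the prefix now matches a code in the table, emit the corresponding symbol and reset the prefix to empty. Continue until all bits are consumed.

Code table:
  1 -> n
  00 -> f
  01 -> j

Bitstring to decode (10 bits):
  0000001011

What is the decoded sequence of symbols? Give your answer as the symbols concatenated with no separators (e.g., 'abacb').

Bit 0: prefix='0' (no match yet)
Bit 1: prefix='00' -> emit 'f', reset
Bit 2: prefix='0' (no match yet)
Bit 3: prefix='00' -> emit 'f', reset
Bit 4: prefix='0' (no match yet)
Bit 5: prefix='00' -> emit 'f', reset
Bit 6: prefix='1' -> emit 'n', reset
Bit 7: prefix='0' (no match yet)
Bit 8: prefix='01' -> emit 'j', reset
Bit 9: prefix='1' -> emit 'n', reset

Answer: fffnjn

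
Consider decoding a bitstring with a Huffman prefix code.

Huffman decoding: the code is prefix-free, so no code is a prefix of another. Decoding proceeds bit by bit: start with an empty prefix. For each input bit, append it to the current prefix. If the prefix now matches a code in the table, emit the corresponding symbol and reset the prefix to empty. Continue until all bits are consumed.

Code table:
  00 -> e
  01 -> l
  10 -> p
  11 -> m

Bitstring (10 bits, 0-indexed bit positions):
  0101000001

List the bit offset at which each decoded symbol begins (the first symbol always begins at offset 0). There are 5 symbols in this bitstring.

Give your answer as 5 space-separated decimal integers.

Bit 0: prefix='0' (no match yet)
Bit 1: prefix='01' -> emit 'l', reset
Bit 2: prefix='0' (no match yet)
Bit 3: prefix='01' -> emit 'l', reset
Bit 4: prefix='0' (no match yet)
Bit 5: prefix='00' -> emit 'e', reset
Bit 6: prefix='0' (no match yet)
Bit 7: prefix='00' -> emit 'e', reset
Bit 8: prefix='0' (no match yet)
Bit 9: prefix='01' -> emit 'l', reset

Answer: 0 2 4 6 8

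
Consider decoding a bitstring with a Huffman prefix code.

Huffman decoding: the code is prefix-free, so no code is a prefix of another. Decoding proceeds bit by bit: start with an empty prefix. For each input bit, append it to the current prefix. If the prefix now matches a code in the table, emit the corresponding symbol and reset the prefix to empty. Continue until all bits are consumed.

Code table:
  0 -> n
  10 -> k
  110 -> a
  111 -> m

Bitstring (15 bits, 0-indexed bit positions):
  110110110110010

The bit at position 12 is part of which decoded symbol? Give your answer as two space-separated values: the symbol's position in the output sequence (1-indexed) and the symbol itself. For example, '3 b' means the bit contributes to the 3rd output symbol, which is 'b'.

Bit 0: prefix='1' (no match yet)
Bit 1: prefix='11' (no match yet)
Bit 2: prefix='110' -> emit 'a', reset
Bit 3: prefix='1' (no match yet)
Bit 4: prefix='11' (no match yet)
Bit 5: prefix='110' -> emit 'a', reset
Bit 6: prefix='1' (no match yet)
Bit 7: prefix='11' (no match yet)
Bit 8: prefix='110' -> emit 'a', reset
Bit 9: prefix='1' (no match yet)
Bit 10: prefix='11' (no match yet)
Bit 11: prefix='110' -> emit 'a', reset
Bit 12: prefix='0' -> emit 'n', reset
Bit 13: prefix='1' (no match yet)
Bit 14: prefix='10' -> emit 'k', reset

Answer: 5 n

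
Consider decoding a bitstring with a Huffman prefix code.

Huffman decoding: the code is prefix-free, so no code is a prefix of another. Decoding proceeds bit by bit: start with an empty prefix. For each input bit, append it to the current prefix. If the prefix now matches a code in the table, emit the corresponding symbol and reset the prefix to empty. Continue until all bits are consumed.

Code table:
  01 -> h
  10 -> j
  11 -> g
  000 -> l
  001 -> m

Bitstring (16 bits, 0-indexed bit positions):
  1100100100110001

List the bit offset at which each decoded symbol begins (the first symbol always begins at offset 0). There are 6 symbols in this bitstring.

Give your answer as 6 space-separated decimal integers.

Bit 0: prefix='1' (no match yet)
Bit 1: prefix='11' -> emit 'g', reset
Bit 2: prefix='0' (no match yet)
Bit 3: prefix='00' (no match yet)
Bit 4: prefix='001' -> emit 'm', reset
Bit 5: prefix='0' (no match yet)
Bit 6: prefix='00' (no match yet)
Bit 7: prefix='001' -> emit 'm', reset
Bit 8: prefix='0' (no match yet)
Bit 9: prefix='00' (no match yet)
Bit 10: prefix='001' -> emit 'm', reset
Bit 11: prefix='1' (no match yet)
Bit 12: prefix='10' -> emit 'j', reset
Bit 13: prefix='0' (no match yet)
Bit 14: prefix='00' (no match yet)
Bit 15: prefix='001' -> emit 'm', reset

Answer: 0 2 5 8 11 13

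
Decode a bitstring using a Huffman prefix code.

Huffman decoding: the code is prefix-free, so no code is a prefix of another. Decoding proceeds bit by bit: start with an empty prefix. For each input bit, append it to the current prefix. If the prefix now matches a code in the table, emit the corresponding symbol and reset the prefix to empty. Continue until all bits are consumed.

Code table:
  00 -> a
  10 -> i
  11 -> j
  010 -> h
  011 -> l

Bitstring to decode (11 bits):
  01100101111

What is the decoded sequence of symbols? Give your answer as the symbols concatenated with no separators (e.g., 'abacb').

Bit 0: prefix='0' (no match yet)
Bit 1: prefix='01' (no match yet)
Bit 2: prefix='011' -> emit 'l', reset
Bit 3: prefix='0' (no match yet)
Bit 4: prefix='00' -> emit 'a', reset
Bit 5: prefix='1' (no match yet)
Bit 6: prefix='10' -> emit 'i', reset
Bit 7: prefix='1' (no match yet)
Bit 8: prefix='11' -> emit 'j', reset
Bit 9: prefix='1' (no match yet)
Bit 10: prefix='11' -> emit 'j', reset

Answer: laijj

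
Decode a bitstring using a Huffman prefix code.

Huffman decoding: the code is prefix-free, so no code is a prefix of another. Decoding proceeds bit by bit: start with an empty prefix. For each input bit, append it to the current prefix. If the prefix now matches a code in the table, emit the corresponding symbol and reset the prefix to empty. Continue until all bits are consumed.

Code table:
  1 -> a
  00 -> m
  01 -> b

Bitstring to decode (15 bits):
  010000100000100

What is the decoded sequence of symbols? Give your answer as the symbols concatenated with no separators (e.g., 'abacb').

Answer: bmmammbm

Derivation:
Bit 0: prefix='0' (no match yet)
Bit 1: prefix='01' -> emit 'b', reset
Bit 2: prefix='0' (no match yet)
Bit 3: prefix='00' -> emit 'm', reset
Bit 4: prefix='0' (no match yet)
Bit 5: prefix='00' -> emit 'm', reset
Bit 6: prefix='1' -> emit 'a', reset
Bit 7: prefix='0' (no match yet)
Bit 8: prefix='00' -> emit 'm', reset
Bit 9: prefix='0' (no match yet)
Bit 10: prefix='00' -> emit 'm', reset
Bit 11: prefix='0' (no match yet)
Bit 12: prefix='01' -> emit 'b', reset
Bit 13: prefix='0' (no match yet)
Bit 14: prefix='00' -> emit 'm', reset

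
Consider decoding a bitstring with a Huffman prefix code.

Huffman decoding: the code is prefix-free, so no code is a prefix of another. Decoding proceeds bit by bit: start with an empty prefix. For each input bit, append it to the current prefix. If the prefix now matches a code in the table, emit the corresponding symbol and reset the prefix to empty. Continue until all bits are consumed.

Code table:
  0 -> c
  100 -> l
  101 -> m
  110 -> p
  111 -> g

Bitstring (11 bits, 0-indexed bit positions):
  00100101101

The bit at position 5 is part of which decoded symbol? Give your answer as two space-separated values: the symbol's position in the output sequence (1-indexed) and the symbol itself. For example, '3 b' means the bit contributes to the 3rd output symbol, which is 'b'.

Bit 0: prefix='0' -> emit 'c', reset
Bit 1: prefix='0' -> emit 'c', reset
Bit 2: prefix='1' (no match yet)
Bit 3: prefix='10' (no match yet)
Bit 4: prefix='100' -> emit 'l', reset
Bit 5: prefix='1' (no match yet)
Bit 6: prefix='10' (no match yet)
Bit 7: prefix='101' -> emit 'm', reset
Bit 8: prefix='1' (no match yet)
Bit 9: prefix='10' (no match yet)

Answer: 4 m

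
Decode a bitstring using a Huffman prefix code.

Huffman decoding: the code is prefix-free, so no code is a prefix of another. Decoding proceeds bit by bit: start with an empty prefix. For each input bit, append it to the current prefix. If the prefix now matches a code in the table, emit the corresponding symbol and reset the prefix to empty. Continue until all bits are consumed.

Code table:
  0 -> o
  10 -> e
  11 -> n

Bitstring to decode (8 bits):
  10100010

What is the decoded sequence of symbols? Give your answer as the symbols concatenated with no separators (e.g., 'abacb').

Answer: eeooe

Derivation:
Bit 0: prefix='1' (no match yet)
Bit 1: prefix='10' -> emit 'e', reset
Bit 2: prefix='1' (no match yet)
Bit 3: prefix='10' -> emit 'e', reset
Bit 4: prefix='0' -> emit 'o', reset
Bit 5: prefix='0' -> emit 'o', reset
Bit 6: prefix='1' (no match yet)
Bit 7: prefix='10' -> emit 'e', reset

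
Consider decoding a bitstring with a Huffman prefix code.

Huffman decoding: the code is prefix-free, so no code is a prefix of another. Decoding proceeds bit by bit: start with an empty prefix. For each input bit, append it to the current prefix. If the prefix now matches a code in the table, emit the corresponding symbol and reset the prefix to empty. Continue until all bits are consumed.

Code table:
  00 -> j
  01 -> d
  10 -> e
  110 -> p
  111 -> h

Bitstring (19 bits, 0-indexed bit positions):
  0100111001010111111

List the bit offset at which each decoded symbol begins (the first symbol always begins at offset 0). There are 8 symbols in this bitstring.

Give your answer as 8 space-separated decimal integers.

Bit 0: prefix='0' (no match yet)
Bit 1: prefix='01' -> emit 'd', reset
Bit 2: prefix='0' (no match yet)
Bit 3: prefix='00' -> emit 'j', reset
Bit 4: prefix='1' (no match yet)
Bit 5: prefix='11' (no match yet)
Bit 6: prefix='111' -> emit 'h', reset
Bit 7: prefix='0' (no match yet)
Bit 8: prefix='00' -> emit 'j', reset
Bit 9: prefix='1' (no match yet)
Bit 10: prefix='10' -> emit 'e', reset
Bit 11: prefix='1' (no match yet)
Bit 12: prefix='10' -> emit 'e', reset
Bit 13: prefix='1' (no match yet)
Bit 14: prefix='11' (no match yet)
Bit 15: prefix='111' -> emit 'h', reset
Bit 16: prefix='1' (no match yet)
Bit 17: prefix='11' (no match yet)
Bit 18: prefix='111' -> emit 'h', reset

Answer: 0 2 4 7 9 11 13 16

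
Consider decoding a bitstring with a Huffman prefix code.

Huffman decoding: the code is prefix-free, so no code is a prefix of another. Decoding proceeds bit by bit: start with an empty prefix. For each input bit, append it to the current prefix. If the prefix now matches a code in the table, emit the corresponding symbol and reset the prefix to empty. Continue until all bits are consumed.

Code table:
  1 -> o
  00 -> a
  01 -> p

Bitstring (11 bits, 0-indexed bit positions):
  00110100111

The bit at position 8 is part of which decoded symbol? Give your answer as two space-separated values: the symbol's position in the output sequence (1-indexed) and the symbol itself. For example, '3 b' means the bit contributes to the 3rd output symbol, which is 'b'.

Answer: 6 o

Derivation:
Bit 0: prefix='0' (no match yet)
Bit 1: prefix='00' -> emit 'a', reset
Bit 2: prefix='1' -> emit 'o', reset
Bit 3: prefix='1' -> emit 'o', reset
Bit 4: prefix='0' (no match yet)
Bit 5: prefix='01' -> emit 'p', reset
Bit 6: prefix='0' (no match yet)
Bit 7: prefix='00' -> emit 'a', reset
Bit 8: prefix='1' -> emit 'o', reset
Bit 9: prefix='1' -> emit 'o', reset
Bit 10: prefix='1' -> emit 'o', reset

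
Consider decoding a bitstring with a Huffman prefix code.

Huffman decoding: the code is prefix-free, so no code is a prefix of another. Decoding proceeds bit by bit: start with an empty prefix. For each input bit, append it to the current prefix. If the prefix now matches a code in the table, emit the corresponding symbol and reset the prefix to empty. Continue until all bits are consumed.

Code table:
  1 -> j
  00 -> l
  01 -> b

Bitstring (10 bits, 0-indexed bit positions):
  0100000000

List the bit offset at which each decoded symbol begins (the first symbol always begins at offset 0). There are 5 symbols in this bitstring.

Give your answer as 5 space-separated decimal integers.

Bit 0: prefix='0' (no match yet)
Bit 1: prefix='01' -> emit 'b', reset
Bit 2: prefix='0' (no match yet)
Bit 3: prefix='00' -> emit 'l', reset
Bit 4: prefix='0' (no match yet)
Bit 5: prefix='00' -> emit 'l', reset
Bit 6: prefix='0' (no match yet)
Bit 7: prefix='00' -> emit 'l', reset
Bit 8: prefix='0' (no match yet)
Bit 9: prefix='00' -> emit 'l', reset

Answer: 0 2 4 6 8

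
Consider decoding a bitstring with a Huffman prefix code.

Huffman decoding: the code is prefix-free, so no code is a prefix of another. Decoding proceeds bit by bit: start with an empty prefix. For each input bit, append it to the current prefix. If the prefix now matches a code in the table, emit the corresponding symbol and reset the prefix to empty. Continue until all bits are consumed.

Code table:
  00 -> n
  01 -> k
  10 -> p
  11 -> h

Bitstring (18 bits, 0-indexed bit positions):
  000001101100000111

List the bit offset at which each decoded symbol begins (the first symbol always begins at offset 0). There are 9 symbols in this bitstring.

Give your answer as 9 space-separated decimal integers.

Bit 0: prefix='0' (no match yet)
Bit 1: prefix='00' -> emit 'n', reset
Bit 2: prefix='0' (no match yet)
Bit 3: prefix='00' -> emit 'n', reset
Bit 4: prefix='0' (no match yet)
Bit 5: prefix='01' -> emit 'k', reset
Bit 6: prefix='1' (no match yet)
Bit 7: prefix='10' -> emit 'p', reset
Bit 8: prefix='1' (no match yet)
Bit 9: prefix='11' -> emit 'h', reset
Bit 10: prefix='0' (no match yet)
Bit 11: prefix='00' -> emit 'n', reset
Bit 12: prefix='0' (no match yet)
Bit 13: prefix='00' -> emit 'n', reset
Bit 14: prefix='0' (no match yet)
Bit 15: prefix='01' -> emit 'k', reset
Bit 16: prefix='1' (no match yet)
Bit 17: prefix='11' -> emit 'h', reset

Answer: 0 2 4 6 8 10 12 14 16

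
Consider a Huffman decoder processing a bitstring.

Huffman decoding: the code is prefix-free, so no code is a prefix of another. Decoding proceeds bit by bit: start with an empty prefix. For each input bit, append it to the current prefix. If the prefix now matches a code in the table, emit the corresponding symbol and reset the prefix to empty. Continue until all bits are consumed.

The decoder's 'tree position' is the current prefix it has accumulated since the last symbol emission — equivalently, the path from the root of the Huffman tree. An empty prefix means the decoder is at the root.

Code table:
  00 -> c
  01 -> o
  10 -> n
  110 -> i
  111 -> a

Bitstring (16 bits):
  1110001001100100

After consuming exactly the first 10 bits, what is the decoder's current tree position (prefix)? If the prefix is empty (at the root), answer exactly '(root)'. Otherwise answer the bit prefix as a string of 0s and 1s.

Bit 0: prefix='1' (no match yet)
Bit 1: prefix='11' (no match yet)
Bit 2: prefix='111' -> emit 'a', reset
Bit 3: prefix='0' (no match yet)
Bit 4: prefix='00' -> emit 'c', reset
Bit 5: prefix='0' (no match yet)
Bit 6: prefix='01' -> emit 'o', reset
Bit 7: prefix='0' (no match yet)
Bit 8: prefix='00' -> emit 'c', reset
Bit 9: prefix='1' (no match yet)

Answer: 1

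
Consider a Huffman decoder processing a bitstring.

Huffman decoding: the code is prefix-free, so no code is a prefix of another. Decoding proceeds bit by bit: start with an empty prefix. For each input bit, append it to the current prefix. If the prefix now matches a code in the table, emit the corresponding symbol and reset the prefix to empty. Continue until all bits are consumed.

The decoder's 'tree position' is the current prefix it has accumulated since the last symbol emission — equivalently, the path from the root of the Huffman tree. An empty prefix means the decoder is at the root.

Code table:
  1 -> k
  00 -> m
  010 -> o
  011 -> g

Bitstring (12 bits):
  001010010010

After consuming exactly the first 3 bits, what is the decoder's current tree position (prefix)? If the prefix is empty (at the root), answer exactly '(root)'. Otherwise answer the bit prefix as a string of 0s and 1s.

Bit 0: prefix='0' (no match yet)
Bit 1: prefix='00' -> emit 'm', reset
Bit 2: prefix='1' -> emit 'k', reset

Answer: (root)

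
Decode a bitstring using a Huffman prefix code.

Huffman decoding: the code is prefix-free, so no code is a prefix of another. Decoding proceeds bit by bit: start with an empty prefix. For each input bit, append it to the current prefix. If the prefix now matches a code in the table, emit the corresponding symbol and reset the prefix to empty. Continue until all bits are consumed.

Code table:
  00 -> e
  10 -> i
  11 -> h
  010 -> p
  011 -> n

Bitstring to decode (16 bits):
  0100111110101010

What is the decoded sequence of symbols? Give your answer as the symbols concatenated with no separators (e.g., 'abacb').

Bit 0: prefix='0' (no match yet)
Bit 1: prefix='01' (no match yet)
Bit 2: prefix='010' -> emit 'p', reset
Bit 3: prefix='0' (no match yet)
Bit 4: prefix='01' (no match yet)
Bit 5: prefix='011' -> emit 'n', reset
Bit 6: prefix='1' (no match yet)
Bit 7: prefix='11' -> emit 'h', reset
Bit 8: prefix='1' (no match yet)
Bit 9: prefix='10' -> emit 'i', reset
Bit 10: prefix='1' (no match yet)
Bit 11: prefix='10' -> emit 'i', reset
Bit 12: prefix='1' (no match yet)
Bit 13: prefix='10' -> emit 'i', reset
Bit 14: prefix='1' (no match yet)
Bit 15: prefix='10' -> emit 'i', reset

Answer: pnhiiii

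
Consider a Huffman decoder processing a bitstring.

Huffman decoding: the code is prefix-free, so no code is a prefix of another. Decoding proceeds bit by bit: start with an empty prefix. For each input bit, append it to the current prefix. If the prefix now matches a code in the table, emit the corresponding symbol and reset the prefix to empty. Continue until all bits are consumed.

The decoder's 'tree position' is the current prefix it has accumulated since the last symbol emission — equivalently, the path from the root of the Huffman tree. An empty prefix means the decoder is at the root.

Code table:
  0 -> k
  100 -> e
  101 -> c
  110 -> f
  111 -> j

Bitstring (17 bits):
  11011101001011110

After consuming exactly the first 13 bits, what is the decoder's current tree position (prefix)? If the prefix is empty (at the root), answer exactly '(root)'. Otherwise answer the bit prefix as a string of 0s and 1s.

Answer: (root)

Derivation:
Bit 0: prefix='1' (no match yet)
Bit 1: prefix='11' (no match yet)
Bit 2: prefix='110' -> emit 'f', reset
Bit 3: prefix='1' (no match yet)
Bit 4: prefix='11' (no match yet)
Bit 5: prefix='111' -> emit 'j', reset
Bit 6: prefix='0' -> emit 'k', reset
Bit 7: prefix='1' (no match yet)
Bit 8: prefix='10' (no match yet)
Bit 9: prefix='100' -> emit 'e', reset
Bit 10: prefix='1' (no match yet)
Bit 11: prefix='10' (no match yet)
Bit 12: prefix='101' -> emit 'c', reset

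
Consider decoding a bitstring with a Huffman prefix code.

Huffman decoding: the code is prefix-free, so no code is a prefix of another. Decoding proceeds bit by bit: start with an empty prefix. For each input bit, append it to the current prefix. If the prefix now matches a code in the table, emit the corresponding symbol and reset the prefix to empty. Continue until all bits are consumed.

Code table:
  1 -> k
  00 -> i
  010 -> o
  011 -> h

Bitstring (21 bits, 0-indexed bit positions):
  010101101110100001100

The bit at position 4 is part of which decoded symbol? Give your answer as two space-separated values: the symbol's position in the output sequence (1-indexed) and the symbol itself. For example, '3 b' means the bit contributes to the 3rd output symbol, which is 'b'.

Bit 0: prefix='0' (no match yet)
Bit 1: prefix='01' (no match yet)
Bit 2: prefix='010' -> emit 'o', reset
Bit 3: prefix='1' -> emit 'k', reset
Bit 4: prefix='0' (no match yet)
Bit 5: prefix='01' (no match yet)
Bit 6: prefix='011' -> emit 'h', reset
Bit 7: prefix='0' (no match yet)
Bit 8: prefix='01' (no match yet)

Answer: 3 h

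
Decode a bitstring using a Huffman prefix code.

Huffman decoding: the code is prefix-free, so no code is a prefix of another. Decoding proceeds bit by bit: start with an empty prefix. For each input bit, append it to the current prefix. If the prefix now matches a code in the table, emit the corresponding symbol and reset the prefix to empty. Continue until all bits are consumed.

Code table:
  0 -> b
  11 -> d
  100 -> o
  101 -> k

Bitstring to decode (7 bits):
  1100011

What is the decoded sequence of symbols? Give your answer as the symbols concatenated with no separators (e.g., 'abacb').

Bit 0: prefix='1' (no match yet)
Bit 1: prefix='11' -> emit 'd', reset
Bit 2: prefix='0' -> emit 'b', reset
Bit 3: prefix='0' -> emit 'b', reset
Bit 4: prefix='0' -> emit 'b', reset
Bit 5: prefix='1' (no match yet)
Bit 6: prefix='11' -> emit 'd', reset

Answer: dbbbd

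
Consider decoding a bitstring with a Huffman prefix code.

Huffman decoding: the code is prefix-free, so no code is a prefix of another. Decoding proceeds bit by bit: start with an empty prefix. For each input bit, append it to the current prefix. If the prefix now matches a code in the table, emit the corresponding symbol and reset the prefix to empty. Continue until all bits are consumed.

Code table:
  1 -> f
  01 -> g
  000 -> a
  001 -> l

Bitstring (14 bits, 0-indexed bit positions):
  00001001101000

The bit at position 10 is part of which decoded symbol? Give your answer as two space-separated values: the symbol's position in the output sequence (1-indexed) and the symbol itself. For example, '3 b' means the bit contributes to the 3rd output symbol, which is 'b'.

Bit 0: prefix='0' (no match yet)
Bit 1: prefix='00' (no match yet)
Bit 2: prefix='000' -> emit 'a', reset
Bit 3: prefix='0' (no match yet)
Bit 4: prefix='01' -> emit 'g', reset
Bit 5: prefix='0' (no match yet)
Bit 6: prefix='00' (no match yet)
Bit 7: prefix='001' -> emit 'l', reset
Bit 8: prefix='1' -> emit 'f', reset
Bit 9: prefix='0' (no match yet)
Bit 10: prefix='01' -> emit 'g', reset
Bit 11: prefix='0' (no match yet)
Bit 12: prefix='00' (no match yet)
Bit 13: prefix='000' -> emit 'a', reset

Answer: 5 g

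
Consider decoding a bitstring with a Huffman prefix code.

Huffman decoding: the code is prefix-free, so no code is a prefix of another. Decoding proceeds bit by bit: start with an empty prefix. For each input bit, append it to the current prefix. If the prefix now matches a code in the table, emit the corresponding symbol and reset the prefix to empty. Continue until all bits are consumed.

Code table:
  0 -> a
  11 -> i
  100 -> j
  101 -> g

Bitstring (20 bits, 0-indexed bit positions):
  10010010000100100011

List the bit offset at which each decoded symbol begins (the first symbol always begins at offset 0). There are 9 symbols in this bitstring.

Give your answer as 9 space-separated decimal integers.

Bit 0: prefix='1' (no match yet)
Bit 1: prefix='10' (no match yet)
Bit 2: prefix='100' -> emit 'j', reset
Bit 3: prefix='1' (no match yet)
Bit 4: prefix='10' (no match yet)
Bit 5: prefix='100' -> emit 'j', reset
Bit 6: prefix='1' (no match yet)
Bit 7: prefix='10' (no match yet)
Bit 8: prefix='100' -> emit 'j', reset
Bit 9: prefix='0' -> emit 'a', reset
Bit 10: prefix='0' -> emit 'a', reset
Bit 11: prefix='1' (no match yet)
Bit 12: prefix='10' (no match yet)
Bit 13: prefix='100' -> emit 'j', reset
Bit 14: prefix='1' (no match yet)
Bit 15: prefix='10' (no match yet)
Bit 16: prefix='100' -> emit 'j', reset
Bit 17: prefix='0' -> emit 'a', reset
Bit 18: prefix='1' (no match yet)
Bit 19: prefix='11' -> emit 'i', reset

Answer: 0 3 6 9 10 11 14 17 18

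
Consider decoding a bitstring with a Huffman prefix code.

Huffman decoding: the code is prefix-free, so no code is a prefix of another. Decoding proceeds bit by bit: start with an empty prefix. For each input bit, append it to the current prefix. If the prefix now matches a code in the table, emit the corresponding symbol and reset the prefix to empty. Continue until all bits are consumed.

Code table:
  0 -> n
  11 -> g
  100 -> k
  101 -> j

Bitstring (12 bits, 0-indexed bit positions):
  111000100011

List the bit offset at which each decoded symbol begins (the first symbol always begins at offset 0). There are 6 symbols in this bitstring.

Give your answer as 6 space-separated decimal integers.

Answer: 0 2 5 6 9 10

Derivation:
Bit 0: prefix='1' (no match yet)
Bit 1: prefix='11' -> emit 'g', reset
Bit 2: prefix='1' (no match yet)
Bit 3: prefix='10' (no match yet)
Bit 4: prefix='100' -> emit 'k', reset
Bit 5: prefix='0' -> emit 'n', reset
Bit 6: prefix='1' (no match yet)
Bit 7: prefix='10' (no match yet)
Bit 8: prefix='100' -> emit 'k', reset
Bit 9: prefix='0' -> emit 'n', reset
Bit 10: prefix='1' (no match yet)
Bit 11: prefix='11' -> emit 'g', reset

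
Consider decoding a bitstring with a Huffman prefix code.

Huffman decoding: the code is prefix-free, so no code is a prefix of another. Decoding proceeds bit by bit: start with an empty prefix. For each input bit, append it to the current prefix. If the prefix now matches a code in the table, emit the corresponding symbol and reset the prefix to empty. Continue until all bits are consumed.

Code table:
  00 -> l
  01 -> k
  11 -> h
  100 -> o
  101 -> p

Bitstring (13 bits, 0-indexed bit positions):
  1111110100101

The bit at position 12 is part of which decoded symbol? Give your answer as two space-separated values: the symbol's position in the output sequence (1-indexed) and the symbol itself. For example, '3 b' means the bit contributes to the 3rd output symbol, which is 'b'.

Answer: 6 p

Derivation:
Bit 0: prefix='1' (no match yet)
Bit 1: prefix='11' -> emit 'h', reset
Bit 2: prefix='1' (no match yet)
Bit 3: prefix='11' -> emit 'h', reset
Bit 4: prefix='1' (no match yet)
Bit 5: prefix='11' -> emit 'h', reset
Bit 6: prefix='0' (no match yet)
Bit 7: prefix='01' -> emit 'k', reset
Bit 8: prefix='0' (no match yet)
Bit 9: prefix='00' -> emit 'l', reset
Bit 10: prefix='1' (no match yet)
Bit 11: prefix='10' (no match yet)
Bit 12: prefix='101' -> emit 'p', reset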